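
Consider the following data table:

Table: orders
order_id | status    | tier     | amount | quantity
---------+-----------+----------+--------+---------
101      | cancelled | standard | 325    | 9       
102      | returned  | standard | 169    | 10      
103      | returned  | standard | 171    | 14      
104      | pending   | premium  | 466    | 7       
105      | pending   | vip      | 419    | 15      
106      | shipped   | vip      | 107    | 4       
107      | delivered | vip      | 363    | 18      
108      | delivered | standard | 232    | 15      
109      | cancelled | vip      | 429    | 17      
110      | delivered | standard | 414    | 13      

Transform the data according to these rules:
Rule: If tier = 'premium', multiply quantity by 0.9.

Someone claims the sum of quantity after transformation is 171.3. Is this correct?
No, the correct result is 121.3.

Step 1: Calculate the correct sum after transformation
Step 2: Apply multiplier 0.9 to records where tier = 'premium'
Step 3: Correct result = 121.3
Step 4: Claimed result = 171.3
Step 5: 121.3 ≠ 171.3
Conclusion: The claimed result is incorrect. The correct answer is 121.3.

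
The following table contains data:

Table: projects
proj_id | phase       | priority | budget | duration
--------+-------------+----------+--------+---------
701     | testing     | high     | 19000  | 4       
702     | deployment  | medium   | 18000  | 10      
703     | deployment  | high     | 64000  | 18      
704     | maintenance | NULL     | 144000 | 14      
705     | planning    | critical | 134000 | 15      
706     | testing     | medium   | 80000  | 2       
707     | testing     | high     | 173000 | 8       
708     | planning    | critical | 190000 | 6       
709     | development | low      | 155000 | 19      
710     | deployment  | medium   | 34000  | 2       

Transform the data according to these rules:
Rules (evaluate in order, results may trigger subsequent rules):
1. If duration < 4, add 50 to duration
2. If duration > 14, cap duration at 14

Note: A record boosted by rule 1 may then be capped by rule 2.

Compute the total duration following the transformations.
112

Step 1: Apply rule 1 to records with duration < 4
  - 2 records get bonus of 50
  - Of these, 2 records then exceed 14 and get capped
Step 2: Apply rule 2 to records with duration > 14
  - 3 records (original) are capped
Step 3: Calculate final sum = 112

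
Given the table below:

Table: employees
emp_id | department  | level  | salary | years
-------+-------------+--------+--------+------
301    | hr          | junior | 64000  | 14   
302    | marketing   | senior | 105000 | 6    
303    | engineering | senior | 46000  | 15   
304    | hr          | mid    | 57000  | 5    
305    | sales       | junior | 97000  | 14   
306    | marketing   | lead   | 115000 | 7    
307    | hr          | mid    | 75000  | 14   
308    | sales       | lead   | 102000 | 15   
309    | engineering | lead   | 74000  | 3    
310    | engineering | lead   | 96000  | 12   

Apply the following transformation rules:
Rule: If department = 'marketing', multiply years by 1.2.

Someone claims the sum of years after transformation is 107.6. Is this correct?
Yes, the result is correct.

Step 1: Calculate the correct sum after transformation
Step 2: Apply multiplier 1.2 to records where department = 'marketing'
Step 3: Correct result = 107.6
Step 4: Claimed result = 107.6
Step 5: 107.6 = 107.6 ✓
Conclusion: The claimed result is correct.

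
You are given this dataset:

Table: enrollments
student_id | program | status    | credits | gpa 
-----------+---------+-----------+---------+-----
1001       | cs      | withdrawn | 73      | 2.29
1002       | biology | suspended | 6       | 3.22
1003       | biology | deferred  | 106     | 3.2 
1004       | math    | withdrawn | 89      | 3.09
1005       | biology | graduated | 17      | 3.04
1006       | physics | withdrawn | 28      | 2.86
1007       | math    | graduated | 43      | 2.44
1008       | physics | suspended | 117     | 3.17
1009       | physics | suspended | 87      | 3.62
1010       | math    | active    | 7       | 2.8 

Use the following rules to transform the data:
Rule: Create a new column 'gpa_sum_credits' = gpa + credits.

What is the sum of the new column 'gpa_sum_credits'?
602.73

Step 1: For each record, compute gpa + credits
Example calculations:
  2.29 + 73 = 75.29
  3.22 + 6 = 9.22
  3.2 + 106 = 109.2
  ...
Step 2: Sum all derived values
Step 3: Total = 602.73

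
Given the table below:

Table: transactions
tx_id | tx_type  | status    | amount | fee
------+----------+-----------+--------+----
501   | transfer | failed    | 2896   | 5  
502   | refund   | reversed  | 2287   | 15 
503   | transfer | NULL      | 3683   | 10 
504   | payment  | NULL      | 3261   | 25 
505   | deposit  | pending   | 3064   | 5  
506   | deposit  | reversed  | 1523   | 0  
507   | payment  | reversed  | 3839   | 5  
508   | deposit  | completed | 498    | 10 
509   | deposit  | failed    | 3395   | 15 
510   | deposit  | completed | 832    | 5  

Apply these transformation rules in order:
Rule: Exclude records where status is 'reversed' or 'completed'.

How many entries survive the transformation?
5

Step 1: Count records to exclude
  - 3 (reversed) + 2 (completed) = 5 records
Step 2: Total records: 10
Step 3: Remaining = 10 - 5 = 5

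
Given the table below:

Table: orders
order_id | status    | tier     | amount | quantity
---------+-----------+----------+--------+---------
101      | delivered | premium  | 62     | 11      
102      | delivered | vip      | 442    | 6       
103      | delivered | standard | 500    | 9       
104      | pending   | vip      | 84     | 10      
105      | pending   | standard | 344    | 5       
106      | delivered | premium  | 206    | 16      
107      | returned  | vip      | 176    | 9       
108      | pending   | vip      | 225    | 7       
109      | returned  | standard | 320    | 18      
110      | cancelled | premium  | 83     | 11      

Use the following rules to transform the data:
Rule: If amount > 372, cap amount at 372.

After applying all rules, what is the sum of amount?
2244

Step 1: 2 records have amount > 372
Step 2: These records originally summed to 942
Step 3: After capping: 2 × 372 = 744
Step 4: Unaffected records sum: 1500
Step 5: Final sum = 744 + 1500 = 2244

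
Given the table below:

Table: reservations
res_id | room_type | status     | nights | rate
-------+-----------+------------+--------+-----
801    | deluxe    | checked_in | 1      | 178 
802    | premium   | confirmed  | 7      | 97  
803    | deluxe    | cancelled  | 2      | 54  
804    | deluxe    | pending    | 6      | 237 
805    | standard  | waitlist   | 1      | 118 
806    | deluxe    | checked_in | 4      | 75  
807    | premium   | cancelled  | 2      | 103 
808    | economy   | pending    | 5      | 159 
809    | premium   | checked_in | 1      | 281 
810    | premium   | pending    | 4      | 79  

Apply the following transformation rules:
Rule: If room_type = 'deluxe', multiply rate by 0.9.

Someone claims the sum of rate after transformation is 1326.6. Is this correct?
Yes, the result is correct.

Step 1: Calculate the correct sum after transformation
Step 2: Apply multiplier 0.9 to records where room_type = 'deluxe'
Step 3: Correct result = 1326.6
Step 4: Claimed result = 1326.6
Step 5: 1326.6 = 1326.6 ✓
Conclusion: The claimed result is correct.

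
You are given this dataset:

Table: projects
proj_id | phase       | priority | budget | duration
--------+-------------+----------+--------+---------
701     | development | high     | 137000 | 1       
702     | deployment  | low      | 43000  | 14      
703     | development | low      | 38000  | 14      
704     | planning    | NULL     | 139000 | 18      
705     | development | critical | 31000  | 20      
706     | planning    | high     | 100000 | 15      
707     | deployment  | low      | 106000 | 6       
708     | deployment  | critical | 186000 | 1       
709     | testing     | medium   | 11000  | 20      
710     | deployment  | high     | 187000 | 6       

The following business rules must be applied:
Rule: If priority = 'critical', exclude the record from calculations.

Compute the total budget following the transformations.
761000

Step 1: Identify records where priority = 'critical'
Step 2: The excluded records sum to 217000
Step 3: Original total budget = 978000
Step 4: Remaining total = 978000 - 217000 = 761000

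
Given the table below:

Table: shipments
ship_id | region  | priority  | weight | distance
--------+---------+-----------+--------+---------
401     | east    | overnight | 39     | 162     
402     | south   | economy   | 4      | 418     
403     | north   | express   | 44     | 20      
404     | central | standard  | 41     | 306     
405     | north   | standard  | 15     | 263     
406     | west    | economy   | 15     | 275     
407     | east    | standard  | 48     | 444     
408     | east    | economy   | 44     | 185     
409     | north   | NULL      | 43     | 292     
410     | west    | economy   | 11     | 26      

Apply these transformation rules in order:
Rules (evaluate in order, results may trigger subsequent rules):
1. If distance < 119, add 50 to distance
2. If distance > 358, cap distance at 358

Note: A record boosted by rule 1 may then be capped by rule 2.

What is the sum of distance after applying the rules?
2345

Step 1: Apply rule 1 to records with distance < 119
  - 2 records get bonus of 50
  - Of these, 0 records then exceed 358 and get capped
Step 2: Apply rule 2 to records with distance > 358
  - 2 records (original) are capped
Step 3: Calculate final sum = 2345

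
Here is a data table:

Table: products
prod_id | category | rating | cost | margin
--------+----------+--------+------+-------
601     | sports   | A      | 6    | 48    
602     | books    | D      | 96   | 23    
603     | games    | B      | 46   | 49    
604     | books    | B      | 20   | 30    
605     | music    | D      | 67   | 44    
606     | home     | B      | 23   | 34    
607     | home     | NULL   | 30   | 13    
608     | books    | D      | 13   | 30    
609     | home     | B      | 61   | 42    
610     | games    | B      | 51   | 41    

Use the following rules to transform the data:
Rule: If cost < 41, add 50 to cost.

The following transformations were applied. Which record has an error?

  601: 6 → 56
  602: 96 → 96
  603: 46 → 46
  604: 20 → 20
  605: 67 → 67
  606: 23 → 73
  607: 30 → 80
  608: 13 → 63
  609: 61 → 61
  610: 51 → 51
Record 604 has an error. The correct transformed value should be 70, not 20.

Step 1: Check each record against the rule
Step 2: Record 604 has cost = 20
Step 3: Since 20 < 41, the bonus should have been applied
Step 4: Correct value = 70, but claimed value = 20
Conclusion: Record 604 has the error.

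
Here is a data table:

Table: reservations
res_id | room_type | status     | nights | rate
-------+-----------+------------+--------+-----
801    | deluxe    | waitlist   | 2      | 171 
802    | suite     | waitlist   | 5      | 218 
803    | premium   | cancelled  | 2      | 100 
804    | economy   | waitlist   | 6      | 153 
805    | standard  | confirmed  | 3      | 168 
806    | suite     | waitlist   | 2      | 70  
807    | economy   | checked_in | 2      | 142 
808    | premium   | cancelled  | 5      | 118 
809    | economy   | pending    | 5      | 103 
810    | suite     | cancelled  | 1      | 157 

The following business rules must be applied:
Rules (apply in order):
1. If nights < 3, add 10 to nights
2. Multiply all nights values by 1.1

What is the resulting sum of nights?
91.3

Step 1: Apply Rule 1 - Add 10 to records with nights < 3
  - 5 records affected: 9 + (5 × 10) = 59
  - Unaffected records: 24
  - Sum after Rule 1: 83
Step 2: Apply Rule 2 - Multiply all by 1.1
  - 83 × 1.1 = 91.3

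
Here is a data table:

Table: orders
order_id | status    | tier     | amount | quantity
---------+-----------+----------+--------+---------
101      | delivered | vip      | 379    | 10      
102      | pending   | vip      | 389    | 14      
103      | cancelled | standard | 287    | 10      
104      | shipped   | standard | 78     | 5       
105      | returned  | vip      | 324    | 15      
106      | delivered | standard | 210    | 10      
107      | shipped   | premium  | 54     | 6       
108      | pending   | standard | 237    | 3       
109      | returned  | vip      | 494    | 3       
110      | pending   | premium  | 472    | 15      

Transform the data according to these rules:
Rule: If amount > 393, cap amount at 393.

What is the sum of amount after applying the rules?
2744

Step 1: 2 records have amount > 393
Step 2: These records originally summed to 966
Step 3: After capping: 2 × 393 = 786
Step 4: Unaffected records sum: 1958
Step 5: Final sum = 786 + 1958 = 2744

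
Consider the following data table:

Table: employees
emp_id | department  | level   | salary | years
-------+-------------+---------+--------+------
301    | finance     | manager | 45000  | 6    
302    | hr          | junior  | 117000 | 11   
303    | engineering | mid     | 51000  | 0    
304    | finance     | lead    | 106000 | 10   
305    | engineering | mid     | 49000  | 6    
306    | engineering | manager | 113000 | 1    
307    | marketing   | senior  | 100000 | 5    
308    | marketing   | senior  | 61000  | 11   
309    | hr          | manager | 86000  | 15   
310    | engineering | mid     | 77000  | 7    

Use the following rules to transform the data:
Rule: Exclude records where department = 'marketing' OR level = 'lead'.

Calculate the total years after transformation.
46

Step 1: Find records where department = 'marketing' OR level = 'lead'
Step 2: 3 records match, summing to 26
Step 3: Original sum: 72
Step 4: Remaining sum = 72 - 26 = 46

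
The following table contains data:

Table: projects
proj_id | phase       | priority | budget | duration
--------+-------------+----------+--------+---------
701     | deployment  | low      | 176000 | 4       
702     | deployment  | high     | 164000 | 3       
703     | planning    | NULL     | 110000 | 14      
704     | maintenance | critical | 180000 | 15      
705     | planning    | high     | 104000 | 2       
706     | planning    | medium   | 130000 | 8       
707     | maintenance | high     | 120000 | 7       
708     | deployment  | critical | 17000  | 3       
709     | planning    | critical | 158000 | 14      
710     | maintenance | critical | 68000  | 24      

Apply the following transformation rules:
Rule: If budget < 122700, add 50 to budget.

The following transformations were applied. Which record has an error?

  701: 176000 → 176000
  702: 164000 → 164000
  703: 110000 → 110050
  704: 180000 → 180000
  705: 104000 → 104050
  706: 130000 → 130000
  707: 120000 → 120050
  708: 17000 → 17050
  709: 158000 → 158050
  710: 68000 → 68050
Record 709 has an error. The correct transformed value should be 158000, not 158050.

Step 1: Check each record against the rule
Step 2: Record 709 has budget = 158000
Step 3: Since 158000 >= 122700, the bonus should not have been applied
Step 4: Correct value = 158000, but claimed value = 158050
Conclusion: Record 709 has the error.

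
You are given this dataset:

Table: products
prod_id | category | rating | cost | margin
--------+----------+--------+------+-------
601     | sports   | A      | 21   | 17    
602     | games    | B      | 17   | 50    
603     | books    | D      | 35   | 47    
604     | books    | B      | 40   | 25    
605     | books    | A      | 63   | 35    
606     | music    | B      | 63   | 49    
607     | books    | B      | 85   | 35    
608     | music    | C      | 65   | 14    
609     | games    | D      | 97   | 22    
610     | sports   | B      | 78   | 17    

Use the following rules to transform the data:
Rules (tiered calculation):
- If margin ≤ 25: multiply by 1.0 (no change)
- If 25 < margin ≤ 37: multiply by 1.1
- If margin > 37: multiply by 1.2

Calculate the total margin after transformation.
347.2

Step 1: Tier 1 (margin ≤ 25): 5 records, sum = 95 × 1.0 = 95.0
Step 2: Tier 2 (25 < margin ≤ 37): 2 records, sum = 70 × 1.1 = 77.0
Step 3: Tier 3 (margin > 37): 3 records, sum = 146 × 1.2 = 175.2
Step 4: Final sum = 95.0 + 77.0 + 175.2 = 347.2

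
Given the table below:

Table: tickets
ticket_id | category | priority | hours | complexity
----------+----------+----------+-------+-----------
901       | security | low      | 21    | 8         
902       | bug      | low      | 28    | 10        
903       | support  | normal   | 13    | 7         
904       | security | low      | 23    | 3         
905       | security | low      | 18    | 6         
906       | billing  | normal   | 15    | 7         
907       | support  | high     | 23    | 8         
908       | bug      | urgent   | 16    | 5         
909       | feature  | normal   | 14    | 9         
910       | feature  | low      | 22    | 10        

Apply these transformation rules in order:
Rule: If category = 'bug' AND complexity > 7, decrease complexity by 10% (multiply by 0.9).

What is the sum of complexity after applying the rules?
72.0

Step 1: Find records where category = 'bug' AND complexity > 7
Step 2: 1 records match, summing to 10
Step 3: After multiplier: 10 × 0.9 = 9.0
Step 4: Unaffected records sum: 63
Step 5: Final sum = 9.0 + 63 = 72.0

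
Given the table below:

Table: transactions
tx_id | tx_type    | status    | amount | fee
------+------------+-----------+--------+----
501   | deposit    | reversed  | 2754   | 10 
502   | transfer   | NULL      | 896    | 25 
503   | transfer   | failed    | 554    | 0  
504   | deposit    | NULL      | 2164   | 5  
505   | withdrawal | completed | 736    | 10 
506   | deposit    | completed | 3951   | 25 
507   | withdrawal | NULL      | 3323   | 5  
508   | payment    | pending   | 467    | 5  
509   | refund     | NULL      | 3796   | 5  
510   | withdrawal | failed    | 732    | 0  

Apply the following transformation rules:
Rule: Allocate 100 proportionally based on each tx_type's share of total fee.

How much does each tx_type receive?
deposit: 44.44, payment: 5.56, refund: 5.56, transfer: 27.78, withdrawal: 16.67

Step 1: Calculate total fee = 90
Step 2: Calculate each tx_type's proportion:
  deposit: 40/90 = 44.44% → 44.44
  payment: 5/90 = 5.56% → 5.56
  refund: 5/90 = 5.56% → 5.56
  transfer: 25/90 = 27.78% → 27.78
  withdrawal: 15/90 = 16.67% → 16.67
Step 3: Verify: sum of allocations ≈ 100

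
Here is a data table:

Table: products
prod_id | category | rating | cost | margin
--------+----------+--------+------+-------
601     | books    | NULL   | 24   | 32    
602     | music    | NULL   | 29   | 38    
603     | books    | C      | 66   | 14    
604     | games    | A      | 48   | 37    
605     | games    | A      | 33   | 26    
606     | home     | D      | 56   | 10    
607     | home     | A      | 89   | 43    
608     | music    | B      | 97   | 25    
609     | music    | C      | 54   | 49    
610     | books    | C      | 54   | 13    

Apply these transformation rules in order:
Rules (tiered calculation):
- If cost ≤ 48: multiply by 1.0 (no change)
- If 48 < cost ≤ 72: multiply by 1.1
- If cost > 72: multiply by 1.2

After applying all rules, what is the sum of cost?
610.2

Step 1: Tier 1 (cost ≤ 48): 4 records, sum = 134 × 1.0 = 134.0
Step 2: Tier 2 (48 < cost ≤ 72): 4 records, sum = 230 × 1.1 = 253.0
Step 3: Tier 3 (cost > 72): 2 records, sum = 186 × 1.2 = 223.2
Step 4: Final sum = 134.0 + 253.0 + 223.2 = 610.2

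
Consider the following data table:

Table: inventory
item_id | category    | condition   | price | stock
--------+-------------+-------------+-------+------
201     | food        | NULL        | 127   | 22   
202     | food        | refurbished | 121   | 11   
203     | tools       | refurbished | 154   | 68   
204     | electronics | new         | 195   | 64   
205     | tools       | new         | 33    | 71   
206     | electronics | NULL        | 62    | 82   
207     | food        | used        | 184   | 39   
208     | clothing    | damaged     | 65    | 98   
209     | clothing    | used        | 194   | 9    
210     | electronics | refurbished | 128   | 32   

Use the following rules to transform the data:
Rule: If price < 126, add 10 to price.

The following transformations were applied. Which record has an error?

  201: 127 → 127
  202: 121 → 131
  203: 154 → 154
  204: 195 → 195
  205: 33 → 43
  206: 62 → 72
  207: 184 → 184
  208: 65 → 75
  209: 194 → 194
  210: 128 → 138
Record 210 has an error. The correct transformed value should be 128, not 138.

Step 1: Check each record against the rule
Step 2: Record 210 has price = 128
Step 3: Since 128 >= 126, the bonus should not have been applied
Step 4: Correct value = 128, but claimed value = 138
Conclusion: Record 210 has the error.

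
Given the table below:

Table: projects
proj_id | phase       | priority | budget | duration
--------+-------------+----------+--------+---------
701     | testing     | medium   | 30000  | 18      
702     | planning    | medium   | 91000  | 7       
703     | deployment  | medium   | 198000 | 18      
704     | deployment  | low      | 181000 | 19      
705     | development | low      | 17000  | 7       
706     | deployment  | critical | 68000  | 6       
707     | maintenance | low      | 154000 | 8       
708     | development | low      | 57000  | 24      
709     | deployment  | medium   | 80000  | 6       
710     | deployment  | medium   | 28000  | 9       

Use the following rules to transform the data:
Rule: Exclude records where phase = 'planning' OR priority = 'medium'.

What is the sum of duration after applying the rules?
64

Step 1: Find records where phase = 'planning' OR priority = 'medium'
Step 2: 5 records match, summing to 58
Step 3: Original sum: 122
Step 4: Remaining sum = 122 - 58 = 64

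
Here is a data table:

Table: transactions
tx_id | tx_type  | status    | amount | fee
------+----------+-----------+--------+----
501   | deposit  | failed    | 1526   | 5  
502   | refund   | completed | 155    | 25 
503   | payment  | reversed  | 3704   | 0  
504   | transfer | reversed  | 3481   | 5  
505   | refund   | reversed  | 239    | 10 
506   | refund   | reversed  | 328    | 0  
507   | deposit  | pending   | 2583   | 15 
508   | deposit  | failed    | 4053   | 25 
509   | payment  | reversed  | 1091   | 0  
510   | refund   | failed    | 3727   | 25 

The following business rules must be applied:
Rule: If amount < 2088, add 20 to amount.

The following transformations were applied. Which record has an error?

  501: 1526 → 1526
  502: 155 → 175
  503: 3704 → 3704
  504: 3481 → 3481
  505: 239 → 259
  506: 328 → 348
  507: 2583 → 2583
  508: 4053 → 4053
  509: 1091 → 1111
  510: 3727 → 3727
Record 501 has an error. The correct transformed value should be 1546, not 1526.

Step 1: Check each record against the rule
Step 2: Record 501 has amount = 1526
Step 3: Since 1526 < 2088, the bonus should have been applied
Step 4: Correct value = 1546, but claimed value = 1526
Conclusion: Record 501 has the error.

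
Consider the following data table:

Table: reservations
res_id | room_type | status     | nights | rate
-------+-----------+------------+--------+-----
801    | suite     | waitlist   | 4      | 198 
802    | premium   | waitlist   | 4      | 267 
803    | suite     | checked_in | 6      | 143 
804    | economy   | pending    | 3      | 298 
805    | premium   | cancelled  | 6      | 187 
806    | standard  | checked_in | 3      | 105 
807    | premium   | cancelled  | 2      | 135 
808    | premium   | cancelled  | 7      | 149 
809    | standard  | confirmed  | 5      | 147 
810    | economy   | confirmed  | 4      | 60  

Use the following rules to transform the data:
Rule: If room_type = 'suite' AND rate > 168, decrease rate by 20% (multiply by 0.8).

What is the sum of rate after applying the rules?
1649.4

Step 1: Find records where room_type = 'suite' AND rate > 168
Step 2: 1 records match, summing to 198
Step 3: After multiplier: 198 × 0.8 = 158.4
Step 4: Unaffected records sum: 1491
Step 5: Final sum = 158.4 + 1491 = 1649.4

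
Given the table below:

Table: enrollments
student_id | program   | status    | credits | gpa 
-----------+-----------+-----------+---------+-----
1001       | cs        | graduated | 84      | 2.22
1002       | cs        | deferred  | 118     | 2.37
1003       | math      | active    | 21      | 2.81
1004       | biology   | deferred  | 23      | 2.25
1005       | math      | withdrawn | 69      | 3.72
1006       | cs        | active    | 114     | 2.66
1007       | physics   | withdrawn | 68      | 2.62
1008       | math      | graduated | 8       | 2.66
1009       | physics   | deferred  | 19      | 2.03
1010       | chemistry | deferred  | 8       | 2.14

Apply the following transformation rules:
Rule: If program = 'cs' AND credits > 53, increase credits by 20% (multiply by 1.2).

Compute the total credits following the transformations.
595.2

Step 1: Find records where program = 'cs' AND credits > 53
Step 2: 3 records match, summing to 316
Step 3: After multiplier: 316 × 1.2 = 379.2
Step 4: Unaffected records sum: 216
Step 5: Final sum = 379.2 + 216 = 595.2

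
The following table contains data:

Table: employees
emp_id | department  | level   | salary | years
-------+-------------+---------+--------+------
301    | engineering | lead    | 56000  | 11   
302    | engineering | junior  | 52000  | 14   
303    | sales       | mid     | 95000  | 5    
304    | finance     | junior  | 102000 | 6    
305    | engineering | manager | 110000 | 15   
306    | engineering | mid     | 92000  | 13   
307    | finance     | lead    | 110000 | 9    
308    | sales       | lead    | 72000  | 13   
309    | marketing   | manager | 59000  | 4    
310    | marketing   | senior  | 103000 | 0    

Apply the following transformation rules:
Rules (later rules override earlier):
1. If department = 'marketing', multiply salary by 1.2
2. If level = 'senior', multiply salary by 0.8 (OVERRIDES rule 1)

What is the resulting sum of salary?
842200.0

Step 1: Rule 2 takes priority for records with level = 'senior'
  - 1 records: 103000 × 0.8 = 82400.0
Step 2: Rule 1 applies to remaining records with department = 'marketing'
  - 1 records: 59000 × 1.2 = 70800.0
Step 3: Other records unchanged: 689000
Step 4: Final sum = 82400.0 + 70800.0 + 689000 = 842200.0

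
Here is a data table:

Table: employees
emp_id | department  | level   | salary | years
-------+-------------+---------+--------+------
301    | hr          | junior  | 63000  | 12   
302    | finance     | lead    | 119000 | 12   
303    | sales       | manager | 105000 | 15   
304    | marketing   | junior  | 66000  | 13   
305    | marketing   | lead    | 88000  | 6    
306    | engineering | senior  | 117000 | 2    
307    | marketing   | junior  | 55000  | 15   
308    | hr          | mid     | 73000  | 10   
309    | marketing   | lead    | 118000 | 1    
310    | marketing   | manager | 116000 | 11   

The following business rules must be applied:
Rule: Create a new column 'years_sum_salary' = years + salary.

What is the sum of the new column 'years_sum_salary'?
920097

Step 1: For each record, compute years + salary
Example calculations:
  12 + 63000 = 63012
  12 + 119000 = 119012
  15 + 105000 = 105015
  ...
Step 2: Sum all derived values
Step 3: Total = 920097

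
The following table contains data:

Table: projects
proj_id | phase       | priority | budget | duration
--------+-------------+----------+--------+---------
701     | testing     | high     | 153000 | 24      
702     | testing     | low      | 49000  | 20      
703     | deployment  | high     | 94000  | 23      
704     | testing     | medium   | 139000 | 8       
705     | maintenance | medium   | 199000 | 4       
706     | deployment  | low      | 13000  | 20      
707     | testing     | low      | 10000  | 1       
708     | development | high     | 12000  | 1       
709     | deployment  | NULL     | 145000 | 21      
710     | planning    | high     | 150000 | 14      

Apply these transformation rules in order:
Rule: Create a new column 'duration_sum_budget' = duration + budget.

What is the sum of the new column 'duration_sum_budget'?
964136

Step 1: For each record, compute duration + budget
Example calculations:
  24 + 153000 = 153024
  20 + 49000 = 49020
  23 + 94000 = 94023
  ...
Step 2: Sum all derived values
Step 3: Total = 964136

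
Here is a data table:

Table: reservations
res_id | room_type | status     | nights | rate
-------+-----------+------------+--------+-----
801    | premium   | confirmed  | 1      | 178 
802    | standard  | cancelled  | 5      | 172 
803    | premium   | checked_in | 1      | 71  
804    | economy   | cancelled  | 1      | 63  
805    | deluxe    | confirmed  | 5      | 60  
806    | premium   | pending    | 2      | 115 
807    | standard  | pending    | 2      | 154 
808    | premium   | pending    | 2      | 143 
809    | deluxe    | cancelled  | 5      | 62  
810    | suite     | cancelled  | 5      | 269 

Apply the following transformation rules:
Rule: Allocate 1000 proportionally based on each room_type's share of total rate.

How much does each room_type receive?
deluxe: 94.79, economy: 48.95, premium: 393.94, standard: 253.3, suite: 209.01

Step 1: Calculate total rate = 1287
Step 2: Calculate each room_type's proportion:
  deluxe: 122/1287 = 9.48% → 94.79
  economy: 63/1287 = 4.90% → 48.95
  premium: 507/1287 = 39.39% → 393.94
  standard: 326/1287 = 25.33% → 253.3
  suite: 269/1287 = 20.90% → 209.01
Step 3: Verify: sum of allocations ≈ 1000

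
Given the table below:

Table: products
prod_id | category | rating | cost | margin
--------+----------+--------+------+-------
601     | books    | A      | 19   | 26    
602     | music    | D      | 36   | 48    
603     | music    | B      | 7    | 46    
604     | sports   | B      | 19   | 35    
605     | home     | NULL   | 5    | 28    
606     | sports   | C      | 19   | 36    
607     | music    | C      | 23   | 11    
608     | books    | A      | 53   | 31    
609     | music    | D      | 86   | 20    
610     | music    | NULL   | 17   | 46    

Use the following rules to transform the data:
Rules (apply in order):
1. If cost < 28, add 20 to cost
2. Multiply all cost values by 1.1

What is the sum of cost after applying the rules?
466.4

Step 1: Apply Rule 1 - Add 20 to records with cost < 28
  - 7 records affected: 109 + (7 × 20) = 249
  - Unaffected records: 175
  - Sum after Rule 1: 424
Step 2: Apply Rule 2 - Multiply all by 1.1
  - 424 × 1.1 = 466.4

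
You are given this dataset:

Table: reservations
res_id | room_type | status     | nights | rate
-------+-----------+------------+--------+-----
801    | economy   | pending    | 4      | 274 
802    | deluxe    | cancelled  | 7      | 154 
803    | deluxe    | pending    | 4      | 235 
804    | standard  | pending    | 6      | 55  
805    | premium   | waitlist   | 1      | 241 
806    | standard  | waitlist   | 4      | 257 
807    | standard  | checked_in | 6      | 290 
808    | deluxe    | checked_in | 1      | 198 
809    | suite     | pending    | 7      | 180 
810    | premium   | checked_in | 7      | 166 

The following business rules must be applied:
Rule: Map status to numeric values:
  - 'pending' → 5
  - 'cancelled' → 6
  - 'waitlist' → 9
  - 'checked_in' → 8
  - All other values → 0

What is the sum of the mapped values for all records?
68

Step 1: Apply mapping to each record
Step 2: Count by status:
  'pending': 4 records × 5 = 20
  'cancelled': 1 records × 6 = 6
  'waitlist': 2 records × 9 = 18
  'checked_in': 3 records × 8 = 24
Step 3: Sum all mapped values = 68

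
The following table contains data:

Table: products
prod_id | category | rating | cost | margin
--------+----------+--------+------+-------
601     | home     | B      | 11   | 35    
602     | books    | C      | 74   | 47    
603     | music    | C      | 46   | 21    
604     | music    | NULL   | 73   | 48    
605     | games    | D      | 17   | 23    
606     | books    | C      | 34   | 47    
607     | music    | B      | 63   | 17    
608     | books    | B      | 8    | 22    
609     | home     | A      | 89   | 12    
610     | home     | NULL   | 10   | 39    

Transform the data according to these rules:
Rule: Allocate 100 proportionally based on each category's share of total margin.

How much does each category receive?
books: 37.3, games: 7.4, home: 27.65, music: 27.65

Step 1: Calculate total margin = 311
Step 2: Calculate each category's proportion:
  books: 116/311 = 37.30% → 37.3
  games: 23/311 = 7.40% → 7.4
  home: 86/311 = 27.65% → 27.65
  music: 86/311 = 27.65% → 27.65
Step 3: Verify: sum of allocations ≈ 100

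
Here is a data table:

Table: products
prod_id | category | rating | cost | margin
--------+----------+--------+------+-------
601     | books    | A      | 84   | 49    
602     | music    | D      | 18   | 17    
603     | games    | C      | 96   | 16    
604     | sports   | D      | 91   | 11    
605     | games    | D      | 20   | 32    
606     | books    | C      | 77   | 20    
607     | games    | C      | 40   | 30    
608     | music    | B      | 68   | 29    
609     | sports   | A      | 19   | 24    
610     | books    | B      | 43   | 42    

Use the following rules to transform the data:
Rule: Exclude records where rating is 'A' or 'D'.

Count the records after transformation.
5

Step 1: Count records to exclude
  - 2 (A) + 3 (D) = 5 records
Step 2: Total records: 10
Step 3: Remaining = 10 - 5 = 5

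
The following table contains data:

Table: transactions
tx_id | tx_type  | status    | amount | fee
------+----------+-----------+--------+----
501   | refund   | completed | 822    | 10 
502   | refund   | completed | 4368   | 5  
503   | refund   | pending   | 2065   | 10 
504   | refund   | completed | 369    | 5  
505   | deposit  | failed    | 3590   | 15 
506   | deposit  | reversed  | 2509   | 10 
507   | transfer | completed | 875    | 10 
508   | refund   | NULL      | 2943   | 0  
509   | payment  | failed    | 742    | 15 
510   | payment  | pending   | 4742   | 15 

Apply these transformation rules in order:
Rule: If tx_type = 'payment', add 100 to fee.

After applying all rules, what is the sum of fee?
295

Step 1: Count records where tx_type = 'payment': 2
Step 2: Total bonus added: 2 × 100 = 200
Step 3: Original sum of fee: 95
Step 4: Final sum = 95 + 200 = 295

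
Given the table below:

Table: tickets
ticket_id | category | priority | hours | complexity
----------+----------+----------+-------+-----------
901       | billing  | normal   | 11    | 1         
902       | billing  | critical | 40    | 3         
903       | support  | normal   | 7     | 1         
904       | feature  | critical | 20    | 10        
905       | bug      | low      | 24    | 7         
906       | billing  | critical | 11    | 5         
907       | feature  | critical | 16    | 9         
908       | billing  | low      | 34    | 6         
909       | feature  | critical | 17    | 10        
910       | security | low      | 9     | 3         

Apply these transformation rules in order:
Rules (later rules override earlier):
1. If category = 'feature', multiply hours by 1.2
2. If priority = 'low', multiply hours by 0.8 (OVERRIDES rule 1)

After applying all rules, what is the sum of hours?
186.2

Step 1: Rule 2 takes priority for records with priority = 'low'
  - 3 records: 67 × 0.8 = 53.6
Step 2: Rule 1 applies to remaining records with category = 'feature'
  - 3 records: 53 × 1.2 = 63.6
Step 3: Other records unchanged: 69
Step 4: Final sum = 53.6 + 63.6 + 69 = 186.2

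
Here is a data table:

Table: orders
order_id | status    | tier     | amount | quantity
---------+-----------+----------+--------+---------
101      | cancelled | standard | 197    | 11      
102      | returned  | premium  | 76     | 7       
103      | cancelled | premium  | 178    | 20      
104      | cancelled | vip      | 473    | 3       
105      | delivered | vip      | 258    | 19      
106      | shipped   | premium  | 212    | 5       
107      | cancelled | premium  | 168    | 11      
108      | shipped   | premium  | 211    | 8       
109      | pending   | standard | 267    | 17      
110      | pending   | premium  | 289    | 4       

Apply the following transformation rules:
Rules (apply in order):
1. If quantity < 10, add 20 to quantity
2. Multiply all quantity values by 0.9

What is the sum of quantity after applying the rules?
184.5

Step 1: Apply Rule 1 - Add 20 to records with quantity < 10
  - 5 records affected: 27 + (5 × 20) = 127
  - Unaffected records: 78
  - Sum after Rule 1: 205
Step 2: Apply Rule 2 - Multiply all by 0.9
  - 205 × 0.9 = 184.5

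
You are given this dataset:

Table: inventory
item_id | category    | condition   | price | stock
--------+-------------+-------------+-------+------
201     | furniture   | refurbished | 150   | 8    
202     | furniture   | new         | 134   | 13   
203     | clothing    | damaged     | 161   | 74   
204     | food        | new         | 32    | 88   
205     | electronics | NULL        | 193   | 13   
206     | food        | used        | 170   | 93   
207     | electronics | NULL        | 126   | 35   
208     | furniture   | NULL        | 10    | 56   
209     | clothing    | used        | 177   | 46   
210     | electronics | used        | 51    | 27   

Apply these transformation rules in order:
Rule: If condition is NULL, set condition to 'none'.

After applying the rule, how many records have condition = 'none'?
3

Step 1: Count records where condition IS NULL
Step 2: Found 3 records with NULL condition
Step 3: These records will have condition set to 'none'
Step 4: Records already having condition = 'none': 0
Step 5: Answer: 3 + 0 = 3 records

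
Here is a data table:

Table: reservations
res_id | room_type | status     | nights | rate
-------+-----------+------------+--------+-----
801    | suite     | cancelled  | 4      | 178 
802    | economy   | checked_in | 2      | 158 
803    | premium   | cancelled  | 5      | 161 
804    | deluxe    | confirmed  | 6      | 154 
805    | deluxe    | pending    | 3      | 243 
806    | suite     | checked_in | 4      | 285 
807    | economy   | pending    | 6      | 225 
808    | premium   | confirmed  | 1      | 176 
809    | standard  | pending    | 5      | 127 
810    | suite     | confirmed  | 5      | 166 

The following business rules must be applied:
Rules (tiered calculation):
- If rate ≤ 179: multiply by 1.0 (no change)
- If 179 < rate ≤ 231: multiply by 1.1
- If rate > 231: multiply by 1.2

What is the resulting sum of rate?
2001.1

Step 1: Tier 1 (rate ≤ 179): 7 records, sum = 1120 × 1.0 = 1120.0
Step 2: Tier 2 (179 < rate ≤ 231): 1 records, sum = 225 × 1.1 = 247.5
Step 3: Tier 3 (rate > 231): 2 records, sum = 528 × 1.2 = 633.6
Step 4: Final sum = 1120.0 + 247.5 + 633.6 = 2001.1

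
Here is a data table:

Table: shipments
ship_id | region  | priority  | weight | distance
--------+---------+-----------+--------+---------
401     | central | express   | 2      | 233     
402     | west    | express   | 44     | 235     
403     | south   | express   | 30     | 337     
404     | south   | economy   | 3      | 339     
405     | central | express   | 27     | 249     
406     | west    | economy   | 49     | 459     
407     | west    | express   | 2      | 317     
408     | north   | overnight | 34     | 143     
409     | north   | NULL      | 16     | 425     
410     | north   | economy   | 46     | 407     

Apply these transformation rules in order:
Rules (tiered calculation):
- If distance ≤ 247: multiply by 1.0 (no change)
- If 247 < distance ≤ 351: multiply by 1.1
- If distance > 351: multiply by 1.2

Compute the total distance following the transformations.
3526.4

Step 1: Tier 1 (distance ≤ 247): 3 records, sum = 611 × 1.0 = 611.0
Step 2: Tier 2 (247 < distance ≤ 351): 4 records, sum = 1242 × 1.1 = 1366.2
Step 3: Tier 3 (distance > 351): 3 records, sum = 1291 × 1.2 = 1549.2
Step 4: Final sum = 611.0 + 1366.2 + 1549.2 = 3526.4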